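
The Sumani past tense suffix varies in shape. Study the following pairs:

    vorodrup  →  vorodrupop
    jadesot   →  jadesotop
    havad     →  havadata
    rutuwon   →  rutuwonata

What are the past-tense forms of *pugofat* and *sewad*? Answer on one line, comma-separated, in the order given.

Looking at the final consonant of each stem: -op when the stem ends in a voiceless consonant (*vorodrup*, *jadesot*); -ata when the stem ends in a voiced consonant (*havad*, *rutuwon*).
The final consonant of *pugofat* is /t/, which is voiceless, so the suffix is -op, giving *pugofatop*.
*sewad* — final consonant /d/ (voiced) → -ata → *sewadata*.

pugofatop, sewadata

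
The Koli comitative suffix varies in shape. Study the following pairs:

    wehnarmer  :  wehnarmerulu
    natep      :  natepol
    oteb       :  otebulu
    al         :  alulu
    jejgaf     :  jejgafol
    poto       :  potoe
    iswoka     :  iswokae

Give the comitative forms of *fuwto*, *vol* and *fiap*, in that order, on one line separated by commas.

The suffix is conditioned by the final sound: -ol when the stem ends in a voiceless consonant (*natep*, *jejgaf*); -ulu when the stem ends in a voiced consonant (*wehnarmer*, *oteb*, *al*); -e when the stem ends in a vowel (*poto*, *iswoka*).
The final sound of *fuwto* is /o/, which is a vowel, so the suffix is -e, giving *fuwtoe*.
*vol* — final sound /l/ (a voiced consonant) → -ulu → *volulu*.
*fiap*: final sound = /p/, a voiceless consonant → -ol → *fiapol*.

fuwtoe, volulu, fiapol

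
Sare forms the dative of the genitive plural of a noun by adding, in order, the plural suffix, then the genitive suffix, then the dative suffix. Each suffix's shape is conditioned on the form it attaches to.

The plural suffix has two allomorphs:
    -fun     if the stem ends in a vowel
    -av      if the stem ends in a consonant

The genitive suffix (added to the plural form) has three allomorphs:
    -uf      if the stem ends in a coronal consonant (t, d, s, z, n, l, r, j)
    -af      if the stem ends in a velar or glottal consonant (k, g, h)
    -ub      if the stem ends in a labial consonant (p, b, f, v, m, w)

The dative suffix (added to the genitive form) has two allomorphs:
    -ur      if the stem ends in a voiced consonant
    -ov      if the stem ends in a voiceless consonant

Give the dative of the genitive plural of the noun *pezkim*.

pezkimavubur

*pezkim*: final sound = /m/, a consonant → -av → *pezkimav*.
The plural form *pezkimav* — final consonant /v/ (labial) → -ub → *pezkimavub*.
The final consonant of the genitive form *pezkimavub* is /b/, which is voiced, so the dative suffix is -ur, giving *pezkimavubur*.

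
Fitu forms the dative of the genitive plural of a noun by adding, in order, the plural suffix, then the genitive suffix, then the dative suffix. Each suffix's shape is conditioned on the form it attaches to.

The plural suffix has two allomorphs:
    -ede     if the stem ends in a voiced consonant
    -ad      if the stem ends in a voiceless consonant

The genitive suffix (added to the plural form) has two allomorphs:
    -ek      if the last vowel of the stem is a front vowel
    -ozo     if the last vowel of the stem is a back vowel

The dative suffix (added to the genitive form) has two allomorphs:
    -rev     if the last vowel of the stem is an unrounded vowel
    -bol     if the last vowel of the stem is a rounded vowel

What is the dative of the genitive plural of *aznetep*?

Since the final consonant of *aznetep* is /p/ (voiceless), it takes -ad, giving *aznetepad*.
The last vowel of the plural form *aznetepad* is /a/, which is a back vowel, so the genitive suffix is -ozo, giving *aznetepadozo*.
The genitive form *aznetepadozo*: last vowel = /o/, a rounded vowel → -bol → *aznetepadozobol*.

aznetepadozobol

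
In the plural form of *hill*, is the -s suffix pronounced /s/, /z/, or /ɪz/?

The stem *hill* ends in a voiced non-sibilant sound.
The plural suffix surfaces as /ɪz/ after sibilants, /s/ after other voiceless consonants, and /z/ after other voiced sounds.
So the plural -s on *hill* is pronounced /z/.

/z/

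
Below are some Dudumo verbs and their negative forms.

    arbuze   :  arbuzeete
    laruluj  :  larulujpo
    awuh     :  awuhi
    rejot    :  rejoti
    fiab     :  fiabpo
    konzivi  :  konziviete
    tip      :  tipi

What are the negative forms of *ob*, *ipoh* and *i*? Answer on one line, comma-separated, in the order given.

obpo, ipohi, iete

The alternation tracks the final sound of the stem — -i when the stem ends in a voiceless consonant (*awuh*, *rejot*, *tip*); -po when the stem ends in a voiced consonant (*laruluj*, *fiab*); -ete when the stem ends in a vowel (*arbuze*, *konzivi*).
*ob* — final sound /b/ (a voiced consonant) → -po → *obpo*.
Since the final sound of *ipoh* is /h/ (a voiceless consonant), it takes -i, giving *ipohi*.
*i*: final sound = /i/, a vowel → -ete → *iete*.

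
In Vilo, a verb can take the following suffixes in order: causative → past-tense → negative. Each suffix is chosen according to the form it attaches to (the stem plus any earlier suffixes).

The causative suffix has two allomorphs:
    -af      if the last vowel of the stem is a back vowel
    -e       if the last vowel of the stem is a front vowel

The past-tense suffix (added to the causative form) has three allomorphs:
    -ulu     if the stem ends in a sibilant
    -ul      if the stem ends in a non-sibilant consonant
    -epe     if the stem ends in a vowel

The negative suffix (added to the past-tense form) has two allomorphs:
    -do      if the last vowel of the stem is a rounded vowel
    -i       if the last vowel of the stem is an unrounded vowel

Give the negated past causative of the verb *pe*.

*pe*: last vowel = /e/, a front vowel → -e → *pee*.
Since the final sound of the causative form *pee* is /e/ (a vowel), it takes -epe, giving *peeepe*.
The past-tense form *peeepe* — last vowel /e/ (an unrounded vowel) → -i → *peeepei*.

peeepei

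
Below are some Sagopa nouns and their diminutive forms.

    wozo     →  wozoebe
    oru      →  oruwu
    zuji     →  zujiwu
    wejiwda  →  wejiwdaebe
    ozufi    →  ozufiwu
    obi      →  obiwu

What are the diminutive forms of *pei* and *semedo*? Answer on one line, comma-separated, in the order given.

The pattern is height harmony: -wu when the last vowel of the stem is a high vowel (*oru*, *zuji*, *ozufi*, *obi*); -ebe when the last vowel of the stem is a non-high vowel (*wozo*, *wejiwda*).
*pei*: last vowel = /i/, a high vowel → -wu → *peiwu*.
Since the last vowel of *semedo* is /o/ (a non-high vowel), it takes -ebe, giving *semedoebe*.

peiwu, semedoebe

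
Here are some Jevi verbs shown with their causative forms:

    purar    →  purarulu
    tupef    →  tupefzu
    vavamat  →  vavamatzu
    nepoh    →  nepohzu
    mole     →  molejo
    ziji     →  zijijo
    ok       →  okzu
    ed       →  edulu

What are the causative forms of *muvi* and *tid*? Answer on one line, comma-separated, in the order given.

The alternation tracks the final sound of the stem — -zu when the stem ends in a voiceless consonant (*tupef*, *vavamat*, *nepoh*, *ok*); -ulu when the stem ends in a voiced consonant (*purar*, *ed*); -jo when the stem ends in a vowel (*mole*, *ziji*).
*muvi* — final sound /i/ (a vowel) → -jo → *muvijo*.
Since the final sound of *tid* is /d/ (a voiced consonant), it takes -ulu, giving *tidulu*.

muvijo, tidulu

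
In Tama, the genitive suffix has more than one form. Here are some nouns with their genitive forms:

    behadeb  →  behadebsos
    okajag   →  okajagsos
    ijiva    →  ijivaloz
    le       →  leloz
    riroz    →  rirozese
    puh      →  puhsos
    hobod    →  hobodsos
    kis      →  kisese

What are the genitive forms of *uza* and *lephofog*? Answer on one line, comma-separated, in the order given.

The alternation tracks the final sound of the stem — -ese when the stem ends in a sibilant (*riroz*, *kis*); -sos when the stem ends in a non-sibilant consonant (*behadeb*, *okajag*, *puh*, *hobod*); -loz when the stem ends in a vowel (*ijiva*, *le*).
*uza*: final sound = /a/, a vowel → -loz → *uzaloz*.
The final sound of *lephofog* is /g/, which is a non-sibilant consonant, so the suffix is -sos, giving *lephofogsos*.

uzaloz, lephofogsos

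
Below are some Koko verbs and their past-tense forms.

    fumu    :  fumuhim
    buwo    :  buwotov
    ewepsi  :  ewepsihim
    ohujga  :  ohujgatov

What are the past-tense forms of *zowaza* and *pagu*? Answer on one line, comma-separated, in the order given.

The pattern is height harmony: -him when the last vowel of the stem is a high vowel (*fumu*, *ewepsi*); -tov when the last vowel of the stem is a non-high vowel (*buwo*, *ohujga*).
Since the last vowel of *zowaza* is /a/ (a non-high vowel), it takes -tov, giving *zowazatov*.
The last vowel of *pagu* is /u/, which is a high vowel, so the suffix is -him, giving *paguhim*.

zowazatov, paguhim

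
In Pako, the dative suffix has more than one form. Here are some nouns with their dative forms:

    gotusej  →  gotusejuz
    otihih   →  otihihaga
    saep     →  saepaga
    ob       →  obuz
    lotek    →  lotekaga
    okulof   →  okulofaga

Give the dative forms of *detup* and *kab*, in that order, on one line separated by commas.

detupaga, kabuz

The alternation tracks the final consonant of the stem — -aga when the stem ends in a voiceless consonant (*otihih*, *saep*, *lotek*, *okulof*); -uz when the stem ends in a voiced consonant (*gotusej*, *ob*).
*detup* — final consonant /p/ (voiceless) → -aga → *detupaga*.
*kab*: final consonant = /b/, voiced → -uz → *kabuz*.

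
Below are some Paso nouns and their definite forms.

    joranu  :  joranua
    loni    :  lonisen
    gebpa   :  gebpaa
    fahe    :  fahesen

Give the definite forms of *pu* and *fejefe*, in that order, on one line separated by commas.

pua, fejefesen

The suffix is conditioned by the last vowel: -sen when the last vowel of the stem is a front vowel (*loni*, *fahe*); -a when the last vowel of the stem is a back vowel (*joranu*, *gebpa*).
*pu* — last vowel /u/ (a back vowel) → -a → *pua*.
*fejefe*: last vowel = /e/, a front vowel → -sen → *fejefesen*.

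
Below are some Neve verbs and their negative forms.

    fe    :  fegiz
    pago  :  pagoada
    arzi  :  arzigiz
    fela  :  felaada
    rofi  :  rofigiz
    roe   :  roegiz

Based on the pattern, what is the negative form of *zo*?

The alternation tracks the last vowel of the stem — -giz when the last vowel of the stem is a front vowel (*fe*, *arzi*, *rofi*, *roe*); -ada when the last vowel of the stem is a back vowel (*pago*, *fela*).
Since the last vowel of *zo* is /o/ (a back vowel), it takes -ada, giving *zoada*.

zoada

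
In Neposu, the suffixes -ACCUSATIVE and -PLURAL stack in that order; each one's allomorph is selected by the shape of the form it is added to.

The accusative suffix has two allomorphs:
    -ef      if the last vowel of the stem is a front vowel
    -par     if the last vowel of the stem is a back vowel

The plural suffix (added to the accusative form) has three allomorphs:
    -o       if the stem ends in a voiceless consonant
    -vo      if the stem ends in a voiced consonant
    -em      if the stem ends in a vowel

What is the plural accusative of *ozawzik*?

ozawzikefo

Since the last vowel of *ozawzik* is /i/ (a front vowel), it takes -ef, giving *ozawzikef*.
The final sound of the accusative form *ozawzikef* is /f/, which is a voiceless consonant, so the plural suffix is -o, giving *ozawzikefo*.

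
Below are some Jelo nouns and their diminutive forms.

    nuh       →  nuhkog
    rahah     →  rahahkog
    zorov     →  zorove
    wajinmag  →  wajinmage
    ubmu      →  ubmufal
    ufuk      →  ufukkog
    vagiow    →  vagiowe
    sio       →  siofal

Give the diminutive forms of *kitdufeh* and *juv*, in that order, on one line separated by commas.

The pattern is voicing of the final sound: -kog when the stem ends in a voiceless consonant (*nuh*, *rahah*, *ufuk*); -e when the stem ends in a voiced consonant (*zorov*, *wajinmag*, *vagiow*); -fal when the stem ends in a vowel (*ubmu*, *sio*).
The final sound of *kitdufeh* is /h/, which is a voiceless consonant, so the suffix is -kog, giving *kitdufehkog*.
*juv*: final sound = /v/, a voiced consonant → -e → *juve*.

kitdufehkog, juve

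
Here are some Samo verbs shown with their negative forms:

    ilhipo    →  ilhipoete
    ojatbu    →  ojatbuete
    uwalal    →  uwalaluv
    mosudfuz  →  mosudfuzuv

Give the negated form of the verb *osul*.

osuluv

The suffix is conditioned by the final sound: -uv when the stem ends in a consonant (*uwalal*, *mosudfuz*); -ete when the stem ends in a vowel (*ilhipo*, *ojatbu*).
*osul* — final sound /l/ (a consonant) → -uv → *osuluv*.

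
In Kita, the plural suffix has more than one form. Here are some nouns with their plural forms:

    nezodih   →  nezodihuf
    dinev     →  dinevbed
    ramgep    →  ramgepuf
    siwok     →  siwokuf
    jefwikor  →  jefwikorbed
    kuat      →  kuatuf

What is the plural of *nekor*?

nekorbed

Looking at the final consonant of each stem: -uf when the stem ends in a voiceless consonant (*nezodih*, *ramgep*, *siwok*, *kuat*); -bed when the stem ends in a voiced consonant (*dinev*, *jefwikor*).
Since the final consonant of *nekor* is /r/ (voiced), it takes -bed, giving *nekorbed*.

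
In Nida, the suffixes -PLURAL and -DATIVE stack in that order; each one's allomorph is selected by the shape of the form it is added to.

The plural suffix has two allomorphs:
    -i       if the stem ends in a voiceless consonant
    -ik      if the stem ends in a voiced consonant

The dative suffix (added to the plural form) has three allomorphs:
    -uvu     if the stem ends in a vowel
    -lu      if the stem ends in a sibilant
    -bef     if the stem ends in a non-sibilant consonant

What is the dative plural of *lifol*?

lifolikbef

*lifol* — final consonant /l/ (voiced) → -ik → *lifolik*.
The plural form *lifolik* — final sound /k/ (a non-sibilant consonant) → -bef → *lifolikbef*.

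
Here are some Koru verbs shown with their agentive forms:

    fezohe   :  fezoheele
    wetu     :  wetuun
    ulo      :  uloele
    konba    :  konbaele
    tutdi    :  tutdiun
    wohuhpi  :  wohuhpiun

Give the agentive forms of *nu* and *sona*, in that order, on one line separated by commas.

nuun, sonaele

The suffix is conditioned by the last vowel: -un when the last vowel of the stem is a high vowel (*wetu*, *tutdi*, *wohuhpi*); -ele when the last vowel of the stem is a non-high vowel (*fezohe*, *ulo*, *konba*).
*nu* — last vowel /u/ (a high vowel) → -un → *nuun*.
*sona*: last vowel = /a/, a non-high vowel → -ele → *sonaele*.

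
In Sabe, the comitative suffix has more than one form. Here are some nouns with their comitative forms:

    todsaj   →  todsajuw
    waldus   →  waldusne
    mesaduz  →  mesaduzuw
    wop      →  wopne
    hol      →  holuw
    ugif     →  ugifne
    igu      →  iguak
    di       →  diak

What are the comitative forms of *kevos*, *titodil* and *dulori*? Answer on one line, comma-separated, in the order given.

The alternation tracks the final sound of the stem — -ne when the stem ends in a voiceless consonant (*waldus*, *wop*, *ugif*); -uw when the stem ends in a voiced consonant (*todsaj*, *mesaduz*, *hol*); -ak when the stem ends in a vowel (*igu*, *di*).
*kevos* — final sound /s/ (a voiceless consonant) → -ne → *kevosne*.
The final sound of *titodil* is /l/, which is a voiced consonant, so the suffix is -uw, giving *titodiluw*.
The final sound of *dulori* is /i/, which is a vowel, so the suffix is -ak, giving *duloriak*.

kevosne, titodiluw, duloriak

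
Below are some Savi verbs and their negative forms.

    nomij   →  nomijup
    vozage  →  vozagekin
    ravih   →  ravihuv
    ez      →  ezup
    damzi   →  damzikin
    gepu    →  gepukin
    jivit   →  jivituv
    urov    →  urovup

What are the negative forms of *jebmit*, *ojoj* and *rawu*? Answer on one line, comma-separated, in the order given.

jebmituv, ojojup, rawukin

Looking at the final sound of each stem: -uv when the stem ends in a voiceless consonant (*ravih*, *jivit*); -up when the stem ends in a voiced consonant (*nomij*, *ez*, *urov*); -kin when the stem ends in a vowel (*vozage*, *damzi*, *gepu*).
*jebmit*: final sound = /t/, a voiceless consonant → -uv → *jebmituv*.
*ojoj* — final sound /j/ (a voiced consonant) → -up → *ojojup*.
*rawu*: final sound = /u/, a vowel → -kin → *rawukin*.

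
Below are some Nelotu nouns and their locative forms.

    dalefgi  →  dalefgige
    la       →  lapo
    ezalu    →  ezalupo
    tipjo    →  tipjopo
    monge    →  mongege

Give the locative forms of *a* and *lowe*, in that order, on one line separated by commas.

apo, lowege

The alternation tracks the last vowel of the stem — -ge when the last vowel of the stem is a front vowel (*dalefgi*, *monge*); -po when the last vowel of the stem is a back vowel (*la*, *ezalu*, *tipjo*).
*a*: last vowel = /a/, a back vowel → -po → *apo*.
Since the last vowel of *lowe* is /e/ (a front vowel), it takes -ge, giving *lowege*.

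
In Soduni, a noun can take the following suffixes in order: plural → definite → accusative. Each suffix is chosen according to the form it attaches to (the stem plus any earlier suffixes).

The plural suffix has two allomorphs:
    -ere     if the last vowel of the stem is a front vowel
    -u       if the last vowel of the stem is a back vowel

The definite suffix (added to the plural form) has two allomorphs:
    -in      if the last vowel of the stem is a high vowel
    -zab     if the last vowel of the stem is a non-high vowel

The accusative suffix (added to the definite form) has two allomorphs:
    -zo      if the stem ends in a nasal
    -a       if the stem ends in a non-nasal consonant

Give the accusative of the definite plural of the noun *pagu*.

*pagu*: last vowel = /u/, a back vowel → -u → *paguu*.
The plural form *paguu*: last vowel = /u/, a high vowel → -in → *paguuin*.
The definite form *paguuin* — final consonant /n/ (a nasal) → -zo → *paguuinzo*.

paguuinzo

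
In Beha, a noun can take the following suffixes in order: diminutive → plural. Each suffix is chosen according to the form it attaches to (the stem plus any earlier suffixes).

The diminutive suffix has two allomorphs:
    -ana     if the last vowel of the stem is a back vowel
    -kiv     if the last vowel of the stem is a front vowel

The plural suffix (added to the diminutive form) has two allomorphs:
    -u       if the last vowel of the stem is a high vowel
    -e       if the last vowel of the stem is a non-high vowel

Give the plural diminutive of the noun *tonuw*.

tonuwanae

The last vowel of *tonuw* is /u/, which is a back vowel, so the diminutive suffix is -ana, giving *tonuwana*.
Since the last vowel of the diminutive form *tonuwana* is /a/ (a non-high vowel), it takes -e, giving *tonuwanae*.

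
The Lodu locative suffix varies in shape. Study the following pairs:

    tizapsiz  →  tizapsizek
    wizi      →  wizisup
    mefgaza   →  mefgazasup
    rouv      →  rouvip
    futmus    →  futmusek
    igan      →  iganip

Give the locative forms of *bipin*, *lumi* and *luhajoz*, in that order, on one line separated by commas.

The pattern is sibilance of the final sound: -ek when the stem ends in a sibilant (*tizapsiz*, *futmus*); -ip when the stem ends in a non-sibilant consonant (*rouv*, *igan*); -sup when the stem ends in a vowel (*wizi*, *mefgaza*).
*bipin*: final sound = /n/, a non-sibilant consonant → -ip → *bipinip*.
Since the final sound of *lumi* is /i/ (a vowel), it takes -sup, giving *lumisup*.
The final sound of *luhajoz* is /z/, which is a sibilant, so the suffix is -ek, giving *luhajozek*.

bipinip, lumisup, luhajozek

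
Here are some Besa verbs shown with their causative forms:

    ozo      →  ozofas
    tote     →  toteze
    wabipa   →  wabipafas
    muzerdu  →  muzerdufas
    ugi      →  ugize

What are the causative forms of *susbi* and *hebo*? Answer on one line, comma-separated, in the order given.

susbize, hebofas

Looking at the last vowel of each stem: -ze when the last vowel of the stem is a front vowel (*tote*, *ugi*); -fas when the last vowel of the stem is a back vowel (*ozo*, *wabipa*, *muzerdu*).
Since the last vowel of *susbi* is /i/ (a front vowel), it takes -ze, giving *susbize*.
*hebo* — last vowel /o/ (a back vowel) → -fas → *hebofas*.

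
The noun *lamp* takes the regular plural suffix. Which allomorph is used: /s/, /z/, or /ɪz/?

/s/

The stem *lamp* ends in a voiceless non-sibilant consonant.
The plural suffix surfaces as /ɪz/ after sibilants, /s/ after other voiceless consonants, and /z/ after other voiced sounds.
So the plural -s on *lamp* is pronounced /s/.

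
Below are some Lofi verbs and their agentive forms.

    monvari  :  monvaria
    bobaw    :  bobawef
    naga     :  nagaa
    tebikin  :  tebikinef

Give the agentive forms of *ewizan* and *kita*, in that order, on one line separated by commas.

Looking at the final sound of each stem: -ef when the stem ends in a consonant (*bobaw*, *tebikin*); -a when the stem ends in a vowel (*monvari*, *naga*).
*ewizan* — final sound /n/ (a consonant) → -ef → *ewizanef*.
*kita*: final sound = /a/, a vowel → -a → *kitaa*.

ewizanef, kitaa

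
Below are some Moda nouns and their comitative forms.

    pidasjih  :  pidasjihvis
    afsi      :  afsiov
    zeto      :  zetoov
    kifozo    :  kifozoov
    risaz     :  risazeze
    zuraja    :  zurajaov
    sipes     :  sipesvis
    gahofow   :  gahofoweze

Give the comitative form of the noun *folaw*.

The pattern is voicing of the final sound: -vis when the stem ends in a voiceless consonant (*pidasjih*, *sipes*); -eze when the stem ends in a voiced consonant (*risaz*, *gahofow*); -ov when the stem ends in a vowel (*afsi*, *zeto*, *kifozo*, *zuraja*).
*folaw* — final sound /w/ (a voiced consonant) → -eze → *folaweze*.

folaweze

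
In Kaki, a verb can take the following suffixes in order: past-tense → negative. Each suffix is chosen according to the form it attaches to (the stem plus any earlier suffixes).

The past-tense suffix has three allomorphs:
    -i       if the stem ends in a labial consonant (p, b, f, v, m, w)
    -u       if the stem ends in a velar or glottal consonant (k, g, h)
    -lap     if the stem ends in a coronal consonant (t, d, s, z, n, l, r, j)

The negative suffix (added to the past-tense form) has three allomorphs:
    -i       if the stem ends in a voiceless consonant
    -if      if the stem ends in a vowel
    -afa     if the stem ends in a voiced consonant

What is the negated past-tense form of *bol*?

bollapi

*bol* — final consonant /l/ (coronal) → -lap → *bollap*.
The final sound of the past-tense form *bollap* is /p/, which is a voiceless consonant, so the negative suffix is -i, giving *bollapi*.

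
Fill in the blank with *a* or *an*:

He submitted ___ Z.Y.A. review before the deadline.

The indefinite article is chosen by the initial *sound* of the following word, not its spelling.
The initialism *Z.Y.A.* is read letter by letter; the first letter, Z, is pronounced /ziː/, which begins with a consonant sound.
So the article is *a*: He submitted a Z.Y.A. review before the deadline.

a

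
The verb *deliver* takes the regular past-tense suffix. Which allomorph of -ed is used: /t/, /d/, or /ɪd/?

The stem *deliver* ends in a voiced sound other than /d/.
The -ed suffix is realized as /ɪd/ after /t, d/; as /t/ after other voiceless consonants; and as /d/ after other voiced sounds.
So -ed on *deliver* is pronounced /d/.

/d/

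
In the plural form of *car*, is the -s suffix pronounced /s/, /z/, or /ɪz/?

The stem *car* ends in a voiced non-sibilant sound.
The plural suffix surfaces as /ɪz/ after sibilants, /s/ after other voiceless consonants, and /z/ after other voiced sounds.
So the plural -s on *car* is pronounced /z/.

/z/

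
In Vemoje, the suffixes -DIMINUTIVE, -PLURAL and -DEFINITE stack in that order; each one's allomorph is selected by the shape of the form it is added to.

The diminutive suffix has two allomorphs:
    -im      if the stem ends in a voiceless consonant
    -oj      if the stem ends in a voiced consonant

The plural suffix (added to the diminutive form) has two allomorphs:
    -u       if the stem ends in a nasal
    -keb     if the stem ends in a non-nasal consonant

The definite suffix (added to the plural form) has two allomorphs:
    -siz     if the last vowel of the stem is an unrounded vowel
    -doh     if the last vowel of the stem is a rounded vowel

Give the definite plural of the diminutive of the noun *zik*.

zikimudoh

*zik*: final consonant = /k/, voiceless → -im → *zikim*.
Since the final consonant of the diminutive form *zikim* is /m/ (a nasal), it takes -u, giving *zikimu*.
The plural form *zikimu*: last vowel = /u/, a rounded vowel → -doh → *zikimudoh*.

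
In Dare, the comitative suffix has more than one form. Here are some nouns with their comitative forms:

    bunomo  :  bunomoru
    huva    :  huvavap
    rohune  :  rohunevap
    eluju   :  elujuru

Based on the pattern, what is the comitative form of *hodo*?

hodoru

The suffix is conditioned by the last vowel: -ru when the last vowel of the stem is a rounded vowel (*bunomo*, *eluju*); -vap when the last vowel of the stem is an unrounded vowel (*huva*, *rohune*).
*hodo*: last vowel = /o/, a rounded vowel → -ru → *hodoru*.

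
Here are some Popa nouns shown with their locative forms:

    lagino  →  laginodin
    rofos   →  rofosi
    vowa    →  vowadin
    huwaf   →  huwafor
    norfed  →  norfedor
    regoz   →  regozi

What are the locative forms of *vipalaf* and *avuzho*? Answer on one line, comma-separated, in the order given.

vipalafor, avuzhodin

Looking at the final sound of each stem: -i when the stem ends in a sibilant (*rofos*, *regoz*); -or when the stem ends in a non-sibilant consonant (*huwaf*, *norfed*); -din when the stem ends in a vowel (*lagino*, *vowa*).
*vipalaf*: final sound = /f/, a non-sibilant consonant → -or → *vipalafor*.
*avuzho* — final sound /o/ (a vowel) → -din → *avuzhodin*.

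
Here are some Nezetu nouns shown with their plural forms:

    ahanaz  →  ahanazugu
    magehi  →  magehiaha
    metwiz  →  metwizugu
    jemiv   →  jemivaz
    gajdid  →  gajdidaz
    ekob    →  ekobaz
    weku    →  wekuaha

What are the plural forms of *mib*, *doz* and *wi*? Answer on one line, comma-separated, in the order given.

mibaz, dozugu, wiaha

Looking at the final sound of each stem: -ugu when the stem ends in a sibilant (*ahanaz*, *metwiz*); -az when the stem ends in a non-sibilant consonant (*jemiv*, *gajdid*, *ekob*); -aha when the stem ends in a vowel (*magehi*, *weku*).
*mib*: final sound = /b/, a non-sibilant consonant → -az → *mibaz*.
Since the final sound of *doz* is /z/ (a sibilant), it takes -ugu, giving *dozugu*.
*wi* — final sound /i/ (a vowel) → -aha → *wiaha*.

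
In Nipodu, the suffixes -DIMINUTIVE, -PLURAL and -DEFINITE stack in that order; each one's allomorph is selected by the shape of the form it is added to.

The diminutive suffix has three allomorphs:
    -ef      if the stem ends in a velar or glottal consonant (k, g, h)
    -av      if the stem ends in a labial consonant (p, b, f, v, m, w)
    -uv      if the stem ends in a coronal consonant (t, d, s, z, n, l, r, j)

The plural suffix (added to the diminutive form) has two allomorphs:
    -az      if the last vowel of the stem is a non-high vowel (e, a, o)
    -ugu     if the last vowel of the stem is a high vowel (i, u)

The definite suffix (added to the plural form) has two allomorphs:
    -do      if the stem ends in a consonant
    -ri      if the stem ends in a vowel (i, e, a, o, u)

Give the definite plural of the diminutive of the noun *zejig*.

*zejig* — final consonant /g/ (velar/glottal) → -ef → *zejigef*.
The diminutive form *zejigef* — last vowel /e/ (a non-high vowel) → -az → *zejigefaz*.
The plural form *zejigefaz*: final sound = /z/, a consonant → -do → *zejigefazdo*.

zejigefazdo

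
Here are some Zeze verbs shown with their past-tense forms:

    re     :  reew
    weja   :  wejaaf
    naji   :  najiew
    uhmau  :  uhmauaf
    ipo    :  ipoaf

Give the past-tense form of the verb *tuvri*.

The alternation tracks the last vowel of the stem — -ew when the last vowel of the stem is a front vowel (*re*, *naji*); -af when the last vowel of the stem is a back vowel (*weja*, *uhmau*, *ipo*).
The last vowel of *tuvri* is /i/, which is a front vowel, so the suffix is -ew, giving *tuvriew*.

tuvriew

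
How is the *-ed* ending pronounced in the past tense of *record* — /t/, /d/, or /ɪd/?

The stem *record* ends in /t/ or /d/.
The -ed suffix is realized as /ɪd/ after /t, d/; as /t/ after other voiceless consonants; and as /d/ after other voiced sounds.
So -ed on *record* is pronounced /ɪd/.

/ɪd/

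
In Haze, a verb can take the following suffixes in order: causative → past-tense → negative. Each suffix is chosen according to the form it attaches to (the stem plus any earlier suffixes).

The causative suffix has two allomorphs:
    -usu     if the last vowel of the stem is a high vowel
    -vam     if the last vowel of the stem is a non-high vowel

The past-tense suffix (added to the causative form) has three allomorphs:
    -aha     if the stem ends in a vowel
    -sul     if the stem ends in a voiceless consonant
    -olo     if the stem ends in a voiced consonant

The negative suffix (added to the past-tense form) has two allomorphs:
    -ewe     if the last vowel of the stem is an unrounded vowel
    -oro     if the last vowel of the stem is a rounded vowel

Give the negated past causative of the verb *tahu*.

The last vowel of *tahu* is /u/, which is a high vowel, so the causative suffix is -usu, giving *tahuusu*.
The causative form *tahuusu* — final sound /u/ (a vowel) → -aha → *tahuusuaha*.
Since the last vowel of the past-tense form *tahuusuaha* is /a/ (an unrounded vowel), it takes -ewe, giving *tahuusuahaewe*.

tahuusuahaewe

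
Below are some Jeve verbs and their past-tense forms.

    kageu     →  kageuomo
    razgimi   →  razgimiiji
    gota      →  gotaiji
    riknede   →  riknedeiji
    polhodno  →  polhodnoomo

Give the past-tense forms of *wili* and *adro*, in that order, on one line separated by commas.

The alternation tracks the last vowel of the stem — -omo when the last vowel of the stem is a rounded vowel (*kageu*, *polhodno*); -iji when the last vowel of the stem is an unrounded vowel (*razgimi*, *gota*, *riknede*).
Since the last vowel of *wili* is /i/ (an unrounded vowel), it takes -iji, giving *wiliiji*.
The last vowel of *adro* is /o/, which is a rounded vowel, so the suffix is -omo, giving *adroomo*.

wiliiji, adroomo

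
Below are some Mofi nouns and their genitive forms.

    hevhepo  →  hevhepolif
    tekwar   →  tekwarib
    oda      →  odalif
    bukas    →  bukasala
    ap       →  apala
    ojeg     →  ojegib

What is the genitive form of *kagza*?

kagzalif

The alternation tracks the final sound of the stem — -ala when the stem ends in a voiceless consonant (*bukas*, *ap*); -ib when the stem ends in a voiced consonant (*tekwar*, *ojeg*); -lif when the stem ends in a vowel (*hevhepo*, *oda*).
The final sound of *kagza* is /a/, which is a vowel, so the suffix is -lif, giving *kagzalif*.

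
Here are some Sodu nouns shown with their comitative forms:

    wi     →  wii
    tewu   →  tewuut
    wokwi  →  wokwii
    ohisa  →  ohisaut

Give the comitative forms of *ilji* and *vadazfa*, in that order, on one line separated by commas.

iljii, vadazfaut

Looking at the last vowel of each stem: -i when the last vowel of the stem is a front vowel (*wi*, *wokwi*); -ut when the last vowel of the stem is a back vowel (*tewu*, *ohisa*).
*ilji*: last vowel = /i/, a front vowel → -i → *iljii*.
The last vowel of *vadazfa* is /a/, which is a back vowel, so the suffix is -ut, giving *vadazfaut*.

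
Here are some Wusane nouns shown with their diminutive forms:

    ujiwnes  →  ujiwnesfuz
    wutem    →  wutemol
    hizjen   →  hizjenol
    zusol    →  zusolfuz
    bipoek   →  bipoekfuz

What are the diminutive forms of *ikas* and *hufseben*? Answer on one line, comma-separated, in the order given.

The pattern is nasality of the final consonant: -ol when the stem ends in a nasal (*wutem*, *hizjen*); -fuz when the stem ends in a non-nasal consonant (*ujiwnes*, *zusol*, *bipoek*).
The final consonant of *ikas* is /s/, which is non-nasal, so the suffix is -fuz, giving *ikasfuz*.
*hufseben*: final consonant = /n/, a nasal → -ol → *hufsebenol*.

ikasfuz, hufsebenol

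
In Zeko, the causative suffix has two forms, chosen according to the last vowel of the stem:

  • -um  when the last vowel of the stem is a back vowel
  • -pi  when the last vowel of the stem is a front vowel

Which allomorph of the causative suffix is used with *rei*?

*rei*: last vowel = /i/, a front vowel → -pi.

-pi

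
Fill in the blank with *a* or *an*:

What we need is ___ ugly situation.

The indefinite article is chosen by the initial *sound* of the following word, not its spelling.
*ugly* begins with the sound /ʌ/ (u pronounced /ʌ/) — a vowel sound.
So the article is *an*: What we need is an ugly situation.

an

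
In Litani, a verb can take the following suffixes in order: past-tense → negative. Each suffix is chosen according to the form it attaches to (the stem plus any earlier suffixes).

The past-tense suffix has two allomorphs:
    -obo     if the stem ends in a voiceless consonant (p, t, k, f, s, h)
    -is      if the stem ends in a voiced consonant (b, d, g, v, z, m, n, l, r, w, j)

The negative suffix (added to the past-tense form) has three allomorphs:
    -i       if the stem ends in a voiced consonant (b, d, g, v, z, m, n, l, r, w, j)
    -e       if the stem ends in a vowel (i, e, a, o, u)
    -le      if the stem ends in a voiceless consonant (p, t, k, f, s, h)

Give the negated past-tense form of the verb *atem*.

The final consonant of *atem* is /m/, which is voiced, so the past-tense suffix is -is, giving *atemis*.
The final sound of the past-tense form *atemis* is /s/, which is a voiceless consonant, so the negative suffix is -le, giving *atemisle*.

atemisle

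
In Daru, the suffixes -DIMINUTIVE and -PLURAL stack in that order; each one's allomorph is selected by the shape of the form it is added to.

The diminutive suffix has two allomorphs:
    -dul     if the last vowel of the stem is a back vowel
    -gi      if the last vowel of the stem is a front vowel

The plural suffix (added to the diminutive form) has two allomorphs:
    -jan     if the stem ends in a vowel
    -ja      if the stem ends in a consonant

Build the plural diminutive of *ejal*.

*ejal* — last vowel /a/ (a back vowel) → -dul → *ejaldul*.
The diminutive form *ejaldul*: final sound = /l/, a consonant → -ja → *ejaldulja*.

ejaldulja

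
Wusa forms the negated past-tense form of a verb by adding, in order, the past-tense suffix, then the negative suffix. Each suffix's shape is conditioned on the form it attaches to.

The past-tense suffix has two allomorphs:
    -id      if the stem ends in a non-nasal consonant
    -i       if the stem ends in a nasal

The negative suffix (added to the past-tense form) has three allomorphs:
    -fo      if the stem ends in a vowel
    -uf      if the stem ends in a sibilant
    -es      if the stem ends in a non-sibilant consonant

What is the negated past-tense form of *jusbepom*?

Since the final consonant of *jusbepom* is /m/ (a nasal), it takes -i, giving *jusbepomi*.
The final sound of the past-tense form *jusbepomi* is /i/, which is a vowel, so the negative suffix is -fo, giving *jusbepomifo*.

jusbepomifo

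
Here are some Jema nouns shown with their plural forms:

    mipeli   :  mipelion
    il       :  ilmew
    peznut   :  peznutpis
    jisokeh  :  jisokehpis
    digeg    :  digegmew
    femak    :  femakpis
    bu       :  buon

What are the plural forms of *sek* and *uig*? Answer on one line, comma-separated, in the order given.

The pattern is voicing of the final sound: -pis when the stem ends in a voiceless consonant (*peznut*, *jisokeh*, *femak*); -mew when the stem ends in a voiced consonant (*il*, *digeg*); -on when the stem ends in a vowel (*mipeli*, *bu*).
The final sound of *sek* is /k/, which is a voiceless consonant, so the suffix is -pis, giving *sekpis*.
*uig*: final sound = /g/, a voiced consonant → -mew → *uigmew*.

sekpis, uigmew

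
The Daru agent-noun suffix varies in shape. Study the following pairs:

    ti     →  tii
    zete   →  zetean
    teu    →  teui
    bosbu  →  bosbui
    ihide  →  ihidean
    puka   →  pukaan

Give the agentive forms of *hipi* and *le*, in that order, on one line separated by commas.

The pattern is height harmony: -i when the last vowel of the stem is a high vowel (*ti*, *teu*, *bosbu*); -an when the last vowel of the stem is a non-high vowel (*zete*, *ihide*, *puka*).
*hipi* — last vowel /i/ (a high vowel) → -i → *hipii*.
*le* — last vowel /e/ (a non-high vowel) → -an → *lean*.

hipii, lean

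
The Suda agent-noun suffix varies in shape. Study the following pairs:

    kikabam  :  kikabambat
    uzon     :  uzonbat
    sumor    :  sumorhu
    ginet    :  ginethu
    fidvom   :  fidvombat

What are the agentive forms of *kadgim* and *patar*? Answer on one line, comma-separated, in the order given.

The alternation tracks the final consonant of the stem — -bat when the stem ends in a nasal (*kikabam*, *uzon*, *fidvom*); -hu when the stem ends in a non-nasal consonant (*sumor*, *ginet*).
*kadgim* — final consonant /m/ (a nasal) → -bat → *kadgimbat*.
*patar* — final consonant /r/ (non-nasal) → -hu → *patarhu*.

kadgimbat, patarhu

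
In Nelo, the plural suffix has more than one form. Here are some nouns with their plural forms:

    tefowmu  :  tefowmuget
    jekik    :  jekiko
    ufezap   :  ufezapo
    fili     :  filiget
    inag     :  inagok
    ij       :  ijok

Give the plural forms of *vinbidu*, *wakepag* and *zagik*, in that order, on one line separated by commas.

The pattern is voicing of the final sound: -o when the stem ends in a voiceless consonant (*jekik*, *ufezap*); -ok when the stem ends in a voiced consonant (*inag*, *ij*); -get when the stem ends in a vowel (*tefowmu*, *fili*).
The final sound of *vinbidu* is /u/, which is a vowel, so the suffix is -get, giving *vinbiduget*.
Since the final sound of *wakepag* is /g/ (a voiced consonant), it takes -ok, giving *wakepagok*.
The final sound of *zagik* is /k/, which is a voiceless consonant, so the suffix is -o, giving *zagiko*.

vinbiduget, wakepagok, zagiko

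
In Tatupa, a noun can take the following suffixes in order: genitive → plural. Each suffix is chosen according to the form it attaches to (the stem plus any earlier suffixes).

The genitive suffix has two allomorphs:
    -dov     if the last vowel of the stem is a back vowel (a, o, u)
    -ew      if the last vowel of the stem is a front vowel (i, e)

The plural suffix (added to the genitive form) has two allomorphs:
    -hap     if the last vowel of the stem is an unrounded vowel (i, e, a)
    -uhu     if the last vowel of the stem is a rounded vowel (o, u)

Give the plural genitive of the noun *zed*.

Since the last vowel of *zed* is /e/ (a front vowel), it takes -ew, giving *zedew*.
The last vowel of the genitive form *zedew* is /e/, which is an unrounded vowel, so the plural suffix is -hap, giving *zedewhap*.

zedewhap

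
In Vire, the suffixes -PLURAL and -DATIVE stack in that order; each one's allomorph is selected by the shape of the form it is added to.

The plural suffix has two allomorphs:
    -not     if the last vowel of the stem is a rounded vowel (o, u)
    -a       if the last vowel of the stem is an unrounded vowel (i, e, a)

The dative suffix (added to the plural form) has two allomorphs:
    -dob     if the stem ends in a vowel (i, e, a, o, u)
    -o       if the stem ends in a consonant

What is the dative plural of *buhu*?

Since the last vowel of *buhu* is /u/ (a rounded vowel), it takes -not, giving *buhunot*.
Since the final sound of the plural form *buhunot* is /t/ (a consonant), it takes -o, giving *buhunoto*.

buhunoto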